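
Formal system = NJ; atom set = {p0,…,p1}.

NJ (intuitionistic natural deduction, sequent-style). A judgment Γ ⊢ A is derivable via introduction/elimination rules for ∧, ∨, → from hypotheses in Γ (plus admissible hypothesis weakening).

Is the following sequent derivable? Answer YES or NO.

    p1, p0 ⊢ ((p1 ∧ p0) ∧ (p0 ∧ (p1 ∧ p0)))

Derivation trace:
[∧I] p1, p0 ⊢ ((p1 ∧ p0) ∧ (p0 ∧ (p1 ∧ p0)))
  [∧I] p1, p0 ⊢ (p1 ∧ p0)
    [Ax] p1 ⊢ p1
    [Ax] p0 ⊢ p0
  [∧I] p1, p0 ⊢ (p0 ∧ (p1 ∧ p0))
    [Wk] p0, p1 ⊢ p0
      [Ax] p0 ⊢ p0
    [Wk] p1, p0, p0 ⊢ (p1 ∧ p0)
      [∧I] p1, p0 ⊢ (p1 ∧ p0)
        [Ax] p1 ⊢ p1
        [Ax] p0 ⊢ p0

Result: YES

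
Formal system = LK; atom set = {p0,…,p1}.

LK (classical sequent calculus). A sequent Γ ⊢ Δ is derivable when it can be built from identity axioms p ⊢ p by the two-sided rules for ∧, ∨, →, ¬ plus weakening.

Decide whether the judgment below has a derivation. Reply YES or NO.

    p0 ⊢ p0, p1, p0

Derivation trace:
[WR] p0 ⊢ p0, p1, p0
  [WR] p0 ⊢ p0, p1
    [Ax] p0 ⊢ p0

Result: YES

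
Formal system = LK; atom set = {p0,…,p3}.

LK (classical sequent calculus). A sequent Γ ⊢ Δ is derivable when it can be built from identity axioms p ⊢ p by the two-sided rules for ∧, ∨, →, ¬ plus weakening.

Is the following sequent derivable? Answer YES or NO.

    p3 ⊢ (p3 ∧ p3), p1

Derivation (root first):
[WR] p3 ⊢ (p3 ∧ p3), p1
  [∧R] p3 ⊢ (p3 ∧ p3)
    [Ax] p3 ⊢ p3
    [Ax] p3 ⊢ p3

Result: YES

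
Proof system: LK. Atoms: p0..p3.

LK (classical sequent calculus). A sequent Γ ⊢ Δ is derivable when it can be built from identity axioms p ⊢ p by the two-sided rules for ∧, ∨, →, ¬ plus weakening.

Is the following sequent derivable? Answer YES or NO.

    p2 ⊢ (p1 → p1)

Proof tree:
[→R] p2 ⊢ (p1 → p1)
  [WL] p1, p2 ⊢ p1
    [Ax] p1 ⊢ p1

Result: YES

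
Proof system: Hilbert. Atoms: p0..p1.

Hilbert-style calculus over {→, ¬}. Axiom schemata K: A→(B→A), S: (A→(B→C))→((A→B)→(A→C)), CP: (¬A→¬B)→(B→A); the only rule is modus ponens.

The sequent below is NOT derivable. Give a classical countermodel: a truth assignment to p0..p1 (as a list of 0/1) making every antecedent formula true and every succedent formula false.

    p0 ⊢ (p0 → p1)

Search for a countermodel by truth-table:
  v=00: Γ:[p0=F] Δ:[(p0 → p1)=T] refutes=False
  v=01: Γ:[p0=F] Δ:[(p0 → p1)=T] refutes=False
  v=10: Γ:[p0=T] Δ:[(p0 → p1)=F] refutes=True  ← countermodel

Result: [1, 0]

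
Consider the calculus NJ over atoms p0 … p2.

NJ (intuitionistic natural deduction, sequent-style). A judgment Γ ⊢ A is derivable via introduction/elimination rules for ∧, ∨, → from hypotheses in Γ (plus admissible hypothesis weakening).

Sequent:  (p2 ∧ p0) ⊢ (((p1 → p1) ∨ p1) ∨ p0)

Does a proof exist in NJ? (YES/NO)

Derivation trace:
[Wk] (p2 ∧ p0) ⊢ (((p1 → p1) ∨ p1) ∨ p0)
  [∨I₁]  ⊢ (((p1 → p1) ∨ p1) ∨ p0)
    [∨I₁]  ⊢ ((p1 → p1) ∨ p1)
      [→I]  ⊢ (p1 → p1)
        [Ax] p1 ⊢ p1

Result: YES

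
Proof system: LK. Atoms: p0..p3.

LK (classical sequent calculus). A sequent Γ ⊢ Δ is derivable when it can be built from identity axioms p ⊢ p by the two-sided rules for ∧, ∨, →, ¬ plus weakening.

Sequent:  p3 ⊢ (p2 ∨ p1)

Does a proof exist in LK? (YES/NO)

Enumerate valuations to refute Γ ⊢ Δ:
  v=0000: Γ:[p3=F] Δ:[(p2 ∨ p1)=F] refutes=False
  v=0001: Γ:[p3=T] Δ:[(p2 ∨ p1)=F] refutes=True  ← countermodel

Result: NO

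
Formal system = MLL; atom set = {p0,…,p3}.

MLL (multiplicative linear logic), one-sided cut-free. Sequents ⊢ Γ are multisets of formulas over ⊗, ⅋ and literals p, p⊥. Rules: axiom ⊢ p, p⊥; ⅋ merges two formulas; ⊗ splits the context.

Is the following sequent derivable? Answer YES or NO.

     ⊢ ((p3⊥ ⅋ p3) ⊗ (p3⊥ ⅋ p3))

Derivation trace:
[⊗]  ⊢ ((p3⊥ ⅋ p3) ⊗ (p3⊥ ⅋ p3))
  [⅋]  ⊢ (p3⊥ ⅋ p3)
    [Ax]  ⊢ p3, p3⊥
  [⅋]  ⊢ (p3⊥ ⅋ p3)
    [Ax]  ⊢ p3, p3⊥

Result: YES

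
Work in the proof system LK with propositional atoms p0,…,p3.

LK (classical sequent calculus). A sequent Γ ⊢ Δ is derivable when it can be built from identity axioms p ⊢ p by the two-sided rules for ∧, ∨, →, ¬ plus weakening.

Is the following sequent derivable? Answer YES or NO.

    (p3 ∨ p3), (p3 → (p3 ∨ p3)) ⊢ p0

Search for a countermodel by truth-table:
  v=0000: Γ:[(p3 ∨ p3)=F, (p3 → (p3 ∨ p3))=T] Δ:[p0=F] refutes=False
  v=0001: Γ:[(p3 ∨ p3)=T, (p3 → (p3 ∨ p3))=T] Δ:[p0=F] refutes=True  ← countermodel

Result: NO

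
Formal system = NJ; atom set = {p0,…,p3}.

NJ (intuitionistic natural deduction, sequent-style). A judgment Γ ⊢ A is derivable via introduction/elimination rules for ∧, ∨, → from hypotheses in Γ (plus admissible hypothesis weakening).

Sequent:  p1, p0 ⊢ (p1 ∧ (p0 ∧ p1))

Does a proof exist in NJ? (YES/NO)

Derivation trace:
[∧I] p1, p0 ⊢ (p1 ∧ (p0 ∧ p1))
  [Ax] p1 ⊢ p1
  [∧I] p1, p0 ⊢ (p0 ∧ p1)
    [Ax] p0 ⊢ p0
    [Ax] p1 ⊢ p1

Result: YES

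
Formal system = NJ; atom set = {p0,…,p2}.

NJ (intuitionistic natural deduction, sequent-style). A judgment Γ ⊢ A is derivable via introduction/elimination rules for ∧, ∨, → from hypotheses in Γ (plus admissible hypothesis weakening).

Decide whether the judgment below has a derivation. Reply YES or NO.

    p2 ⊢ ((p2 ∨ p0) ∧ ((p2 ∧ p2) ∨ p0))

Proof tree:
[∧I] p2 ⊢ ((p2 ∨ p0) ∧ ((p2 ∧ p2) ∨ p0))
  [∨I₁] p2 ⊢ (p2 ∨ p0)
    [Ax] p2 ⊢ p2
  [∨I₁] p2 ⊢ ((p2 ∧ p2) ∨ p0)
    [∧I] p2 ⊢ (p2 ∧ p2)
      [Ax] p2 ⊢ p2
      [Ax] p2 ⊢ p2

Result: YES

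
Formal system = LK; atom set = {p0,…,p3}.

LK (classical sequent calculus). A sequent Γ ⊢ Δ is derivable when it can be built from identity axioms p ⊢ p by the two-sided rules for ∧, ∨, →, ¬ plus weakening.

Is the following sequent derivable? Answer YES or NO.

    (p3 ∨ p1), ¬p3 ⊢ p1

Proof tree:
[¬L] (p3 ∨ p1), ¬p3 ⊢ p1
  [∨L] (p3 ∨ p1) ⊢ p1, p3
    [Ax] p3 ⊢ p3
    [Ax] p1 ⊢ p1

Result: YES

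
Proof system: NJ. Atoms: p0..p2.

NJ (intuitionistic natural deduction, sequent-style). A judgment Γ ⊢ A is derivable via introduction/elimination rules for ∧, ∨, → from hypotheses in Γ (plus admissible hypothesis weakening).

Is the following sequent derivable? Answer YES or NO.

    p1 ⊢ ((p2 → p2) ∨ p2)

Derivation trace:
[Wk] p1 ⊢ ((p2 → p2) ∨ p2)
  [∨I₁]  ⊢ ((p2 → p2) ∨ p2)
    [→I]  ⊢ (p2 → p2)
      [Ax] p2 ⊢ p2

Result: YES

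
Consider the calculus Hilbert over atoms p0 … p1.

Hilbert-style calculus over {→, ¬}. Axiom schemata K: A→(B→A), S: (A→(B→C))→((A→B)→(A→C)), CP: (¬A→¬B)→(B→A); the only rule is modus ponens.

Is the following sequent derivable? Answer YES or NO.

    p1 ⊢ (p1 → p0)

Truth-table refutation:
  v=00: Γ:[p1=F] Δ:[(p1 → p0)=T] refutes=False
  v=01: Γ:[p1=T] Δ:[(p1 → p0)=F] refutes=True  ← countermodel

Result: NO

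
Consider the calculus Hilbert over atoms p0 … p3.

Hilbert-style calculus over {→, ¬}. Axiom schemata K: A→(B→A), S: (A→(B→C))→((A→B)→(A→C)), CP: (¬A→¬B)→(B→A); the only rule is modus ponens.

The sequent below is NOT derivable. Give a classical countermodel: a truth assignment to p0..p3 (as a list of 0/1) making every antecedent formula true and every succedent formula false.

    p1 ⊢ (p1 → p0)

Search for a countermodel by truth-table:
  v=0000: Γ:[p1=F] Δ:[(p1 → p0)=T] refutes=False
  v=0001: Γ:[p1=F] Δ:[(p1 → p0)=T] refutes=False
  v=0010: Γ:[p1=F] Δ:[(p1 → p0)=T] refutes=False
  v=0011: Γ:[p1=F] Δ:[(p1 → p0)=T] refutes=False
  v=0100: Γ:[p1=T] Δ:[(p1 → p0)=F] refutes=True  ← countermodel

Result: [0, 1, 0, 0]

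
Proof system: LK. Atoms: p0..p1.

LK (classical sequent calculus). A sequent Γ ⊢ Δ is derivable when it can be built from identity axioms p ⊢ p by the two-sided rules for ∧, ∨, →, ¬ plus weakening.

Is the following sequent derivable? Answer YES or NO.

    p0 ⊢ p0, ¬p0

Proof tree:
[¬R] p0 ⊢ p0, ¬p0
  [WL] p0, p0 ⊢ p0
    [Ax] p0 ⊢ p0

Result: YES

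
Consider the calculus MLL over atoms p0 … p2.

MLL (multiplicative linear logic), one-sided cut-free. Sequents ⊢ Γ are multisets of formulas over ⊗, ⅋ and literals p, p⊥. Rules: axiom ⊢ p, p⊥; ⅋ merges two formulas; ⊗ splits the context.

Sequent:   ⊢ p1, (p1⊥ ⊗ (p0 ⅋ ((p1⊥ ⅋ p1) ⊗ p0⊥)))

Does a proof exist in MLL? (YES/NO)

Derivation trace:
[⊗]  ⊢ p1, (p1⊥ ⊗ (p0 ⅋ ((p1⊥ ⅋ p1) ⊗ p0⊥)))
  [Ax]  ⊢ p1, p1⊥
  [⅋]  ⊢ (p0 ⅋ ((p1⊥ ⅋ p1) ⊗ p0⊥))
    [⊗]  ⊢ p0, ((p1⊥ ⅋ p1) ⊗ p0⊥)
      [⅋]  ⊢ (p1⊥ ⅋ p1)
        [Ax]  ⊢ p1, p1⊥
      [Ax]  ⊢ p0, p0⊥

Result: YES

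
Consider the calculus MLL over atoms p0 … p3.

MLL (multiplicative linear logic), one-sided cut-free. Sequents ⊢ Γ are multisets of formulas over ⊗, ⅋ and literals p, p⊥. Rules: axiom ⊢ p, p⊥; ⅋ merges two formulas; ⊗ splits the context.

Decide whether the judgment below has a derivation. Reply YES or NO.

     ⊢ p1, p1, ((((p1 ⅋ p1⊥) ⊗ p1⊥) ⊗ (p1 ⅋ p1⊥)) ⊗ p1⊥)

Derivation trace:
[⊗]  ⊢ p1, p1, ((((p1 ⅋ p1⊥) ⊗ p1⊥) ⊗ (p1 ⅋ p1⊥)) ⊗ p1⊥)
  [⊗]  ⊢ p1, (((p1 ⅋ p1⊥) ⊗ p1⊥) ⊗ (p1 ⅋ p1⊥))
    [⊗]  ⊢ p1, ((p1 ⅋ p1⊥) ⊗ p1⊥)
      [⅋]  ⊢ (p1 ⅋ p1⊥)
        [Ax]  ⊢ p1, p1⊥
      [Ax]  ⊢ p1, p1⊥
    [⅋]  ⊢ (p1 ⅋ p1⊥)
      [Ax]  ⊢ p1, p1⊥
  [Ax]  ⊢ p1, p1⊥

Result: YES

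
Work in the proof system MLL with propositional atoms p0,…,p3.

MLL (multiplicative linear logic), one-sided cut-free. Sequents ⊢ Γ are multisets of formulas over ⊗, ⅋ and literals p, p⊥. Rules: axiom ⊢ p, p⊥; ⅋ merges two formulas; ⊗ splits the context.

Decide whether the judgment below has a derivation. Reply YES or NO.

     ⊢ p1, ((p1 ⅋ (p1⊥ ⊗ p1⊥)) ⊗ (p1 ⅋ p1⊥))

Derivation trace:
[⊗]  ⊢ p1, ((p1 ⅋ (p1⊥ ⊗ p1⊥)) ⊗ (p1 ⅋ p1⊥))
  [⅋]  ⊢ p1, (p1 ⅋ (p1⊥ ⊗ p1⊥))
    [⊗]  ⊢ p1, p1, (p1⊥ ⊗ p1⊥)
      [Ax]  ⊢ p1, p1⊥
      [Ax]  ⊢ p1, p1⊥
  [⅋]  ⊢ (p1 ⅋ p1⊥)
    [Ax]  ⊢ p1, p1⊥

Result: YES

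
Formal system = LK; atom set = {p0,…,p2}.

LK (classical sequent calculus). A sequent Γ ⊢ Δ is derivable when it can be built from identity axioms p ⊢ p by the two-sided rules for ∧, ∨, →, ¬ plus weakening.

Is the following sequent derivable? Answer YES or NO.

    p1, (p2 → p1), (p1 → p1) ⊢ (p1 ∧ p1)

Derivation (root first):
[→L] p1, (p2 → p1), (p1 → p1) ⊢ (p1 ∧ p1)
  [→L] p1, (p2 → p1) ⊢ p1
    [WR] p1 ⊢ p1, p2
      [Ax] p1 ⊢ p1
    [Ax] p1 ⊢ p1
  [∧R] p1 ⊢ (p1 ∧ p1)
    [Ax] p1 ⊢ p1
    [Ax] p1 ⊢ p1

Result: YES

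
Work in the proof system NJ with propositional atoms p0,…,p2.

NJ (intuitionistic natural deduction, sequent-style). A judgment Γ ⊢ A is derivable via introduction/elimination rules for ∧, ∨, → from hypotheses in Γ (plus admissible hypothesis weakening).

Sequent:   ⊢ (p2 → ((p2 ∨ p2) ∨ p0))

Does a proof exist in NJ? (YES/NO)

Derivation trace:
[→I]  ⊢ (p2 → ((p2 ∨ p2) ∨ p0))
  [∨I₁] p2 ⊢ ((p2 ∨ p2) ∨ p0)
    [∨I₁] p2 ⊢ (p2 ∨ p2)
      [Ax] p2 ⊢ p2

Result: YES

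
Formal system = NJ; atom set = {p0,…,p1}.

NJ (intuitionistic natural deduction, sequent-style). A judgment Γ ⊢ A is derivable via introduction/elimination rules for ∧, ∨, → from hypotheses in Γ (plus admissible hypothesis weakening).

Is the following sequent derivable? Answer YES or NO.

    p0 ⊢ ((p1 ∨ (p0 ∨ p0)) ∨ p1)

Derivation trace:
[∨I₁] p0 ⊢ ((p1 ∨ (p0 ∨ p0)) ∨ p1)
  [∨I₂] p0 ⊢ (p1 ∨ (p0 ∨ p0))
    [∨I₁] p0 ⊢ (p0 ∨ p0)
      [Ax] p0 ⊢ p0

Result: YES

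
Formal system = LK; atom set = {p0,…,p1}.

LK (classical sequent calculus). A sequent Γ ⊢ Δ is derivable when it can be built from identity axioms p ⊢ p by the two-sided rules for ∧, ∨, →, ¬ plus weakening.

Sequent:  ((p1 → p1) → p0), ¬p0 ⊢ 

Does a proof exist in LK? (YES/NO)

Derivation (root first):
[¬L] ((p1 → p1) → p0), ¬p0 ⊢ 
  [→L] ((p1 → p1) → p0) ⊢ p0
    [→R]  ⊢ p0, (p1 → p1)
      [WR] p1 ⊢ p1, p0
        [Ax] p1 ⊢ p1
    [Ax] p0 ⊢ p0

Result: YES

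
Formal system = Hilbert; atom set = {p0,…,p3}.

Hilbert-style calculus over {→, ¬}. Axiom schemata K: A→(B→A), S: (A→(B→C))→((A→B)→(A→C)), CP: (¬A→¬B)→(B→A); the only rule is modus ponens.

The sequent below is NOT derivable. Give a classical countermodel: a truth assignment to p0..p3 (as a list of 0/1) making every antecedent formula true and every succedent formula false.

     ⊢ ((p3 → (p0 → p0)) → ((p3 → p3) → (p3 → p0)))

Enumerate valuations to refute Γ ⊢ Δ:
  v=0000: Γ:[] Δ:[((p3 → (p0 → p0)) → ((p3 → p3) → (p3 → p0)))=T] refutes=False
  v=0001: Γ:[] Δ:[((p3 → (p0 → p0)) → ((p3 → p3) → (p3 → p0)))=F] refutes=True  ← countermodel

Result: [0, 0, 0, 1]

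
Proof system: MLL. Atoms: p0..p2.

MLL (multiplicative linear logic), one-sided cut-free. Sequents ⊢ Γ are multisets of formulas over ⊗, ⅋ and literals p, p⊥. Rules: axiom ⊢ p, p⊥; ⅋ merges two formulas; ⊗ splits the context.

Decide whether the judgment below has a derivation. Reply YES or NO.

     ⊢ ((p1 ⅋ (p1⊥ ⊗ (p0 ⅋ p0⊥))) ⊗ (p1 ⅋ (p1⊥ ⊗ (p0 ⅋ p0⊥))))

Derivation (root first):
[⊗]  ⊢ ((p1 ⅋ (p1⊥ ⊗ (p0 ⅋ p0⊥))) ⊗ (p1 ⅋ (p1⊥ ⊗ (p0 ⅋ p0⊥))))
  [⅋]  ⊢ (p1 ⅋ (p1⊥ ⊗ (p0 ⅋ p0⊥)))
    [⊗]  ⊢ p1, (p1⊥ ⊗ (p0 ⅋ p0⊥))
      [Ax]  ⊢ p1, p1⊥
      [⅋]  ⊢ (p0 ⅋ p0⊥)
        [Ax]  ⊢ p0, p0⊥
  [⅋]  ⊢ (p1 ⅋ (p1⊥ ⊗ (p0 ⅋ p0⊥)))
    [⊗]  ⊢ p1, (p1⊥ ⊗ (p0 ⅋ p0⊥))
      [Ax]  ⊢ p1, p1⊥
      [⅋]  ⊢ (p0 ⅋ p0⊥)
        [Ax]  ⊢ p0, p0⊥

Result: YES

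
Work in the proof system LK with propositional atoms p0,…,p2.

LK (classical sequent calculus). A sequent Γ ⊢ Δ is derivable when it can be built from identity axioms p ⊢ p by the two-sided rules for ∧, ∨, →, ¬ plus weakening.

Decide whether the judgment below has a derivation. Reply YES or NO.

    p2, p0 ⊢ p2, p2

Derivation trace:
[WR] p2, p0 ⊢ p2, p2
  [WL] p2, p0 ⊢ p2
    [Ax] p2 ⊢ p2

Result: YES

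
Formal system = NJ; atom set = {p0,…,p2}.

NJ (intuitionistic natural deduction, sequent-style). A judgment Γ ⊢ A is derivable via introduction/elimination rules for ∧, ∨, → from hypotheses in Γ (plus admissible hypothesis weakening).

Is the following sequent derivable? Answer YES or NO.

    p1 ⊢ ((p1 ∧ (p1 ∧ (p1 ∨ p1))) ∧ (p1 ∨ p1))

Proof tree:
[∧I] p1 ⊢ ((p1 ∧ (p1 ∧ (p1 ∨ p1))) ∧ (p1 ∨ p1))
  [∧I] p1 ⊢ (p1 ∧ (p1 ∧ (p1 ∨ p1)))
    [Ax] p1 ⊢ p1
    [∧I] p1 ⊢ (p1 ∧ (p1 ∨ p1))
      [Ax] p1 ⊢ p1
      [∨I₂] p1 ⊢ (p1 ∨ p1)
        [Ax] p1 ⊢ p1
  [∨I₂] p1 ⊢ (p1 ∨ p1)
    [Ax] p1 ⊢ p1

Result: YES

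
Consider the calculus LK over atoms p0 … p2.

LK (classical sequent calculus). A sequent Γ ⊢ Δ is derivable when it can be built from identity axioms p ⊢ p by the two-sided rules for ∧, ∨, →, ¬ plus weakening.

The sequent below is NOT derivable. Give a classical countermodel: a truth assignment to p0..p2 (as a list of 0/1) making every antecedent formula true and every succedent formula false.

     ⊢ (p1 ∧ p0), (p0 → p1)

Truth-table refutation:
  v=000: Γ:[] Δ:[(p1 ∧ p0)=F, (p0 → p1)=T] refutes=False
  v=001: Γ:[] Δ:[(p1 ∧ p0)=F, (p0 → p1)=T] refutes=False
  v=010: Γ:[] Δ:[(p1 ∧ p0)=F, (p0 → p1)=T] refutes=False
  v=011: Γ:[] Δ:[(p1 ∧ p0)=F, (p0 → p1)=T] refutes=False
  v=100: Γ:[] Δ:[(p1 ∧ p0)=F, (p0 → p1)=F] refutes=True  ← countermodel

Result: [1, 0, 0]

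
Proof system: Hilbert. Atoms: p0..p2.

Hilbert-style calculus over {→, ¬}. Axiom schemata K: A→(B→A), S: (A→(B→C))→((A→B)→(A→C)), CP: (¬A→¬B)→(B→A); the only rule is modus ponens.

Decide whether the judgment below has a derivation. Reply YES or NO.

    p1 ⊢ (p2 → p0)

Truth-table refutation:
  v=000: Γ:[p1=F] Δ:[(p2 → p0)=T] refutes=False
  v=001: Γ:[p1=F] Δ:[(p2 → p0)=F] refutes=False
  v=010: Γ:[p1=T] Δ:[(p2 → p0)=T] refutes=False
  v=011: Γ:[p1=T] Δ:[(p2 → p0)=F] refutes=True  ← countermodel

Result: NO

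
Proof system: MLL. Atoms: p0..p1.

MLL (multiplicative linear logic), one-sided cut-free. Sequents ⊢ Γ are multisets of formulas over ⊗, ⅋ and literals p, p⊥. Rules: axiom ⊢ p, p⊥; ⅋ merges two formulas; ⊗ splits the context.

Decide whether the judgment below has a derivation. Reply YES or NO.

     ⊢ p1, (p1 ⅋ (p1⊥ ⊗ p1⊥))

Derivation trace:
[⅋]  ⊢ p1, (p1 ⅋ (p1⊥ ⊗ p1⊥))
  [⊗]  ⊢ p1, p1, (p1⊥ ⊗ p1⊥)
    [Ax]  ⊢ p1, p1⊥
    [Ax]  ⊢ p1, p1⊥

Result: YES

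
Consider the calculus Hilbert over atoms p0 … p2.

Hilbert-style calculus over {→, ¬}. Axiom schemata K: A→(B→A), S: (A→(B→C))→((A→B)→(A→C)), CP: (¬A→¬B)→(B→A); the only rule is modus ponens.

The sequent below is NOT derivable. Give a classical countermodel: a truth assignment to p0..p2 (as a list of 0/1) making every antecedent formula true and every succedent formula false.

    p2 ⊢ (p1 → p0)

Enumerate valuations to refute Γ ⊢ Δ:
  v=000: Γ:[p2=F] Δ:[(p1 → p0)=T] refutes=False
  v=001: Γ:[p2=T] Δ:[(p1 → p0)=T] refutes=False
  v=010: Γ:[p2=F] Δ:[(p1 → p0)=F] refutes=False
  v=011: Γ:[p2=T] Δ:[(p1 → p0)=F] refutes=True  ← countermodel

Result: [0, 1, 1]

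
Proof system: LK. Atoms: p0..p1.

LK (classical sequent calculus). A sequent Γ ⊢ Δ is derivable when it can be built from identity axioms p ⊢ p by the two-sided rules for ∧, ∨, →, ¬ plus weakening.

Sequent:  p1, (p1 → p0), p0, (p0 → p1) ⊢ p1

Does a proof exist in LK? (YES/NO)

Derivation trace:
[→L] p1, (p1 → p0), p0, (p0 → p1) ⊢ p1
  [WL] p1, p0, (p1 → p0), p0 ⊢ p0
    [→L] p1, p0, (p1 → p0) ⊢ p0
      [WL] p1, p0 ⊢ p1
        [Ax] p1 ⊢ p1
      [Ax] p0 ⊢ p0
  [Ax] p1 ⊢ p1

Result: YES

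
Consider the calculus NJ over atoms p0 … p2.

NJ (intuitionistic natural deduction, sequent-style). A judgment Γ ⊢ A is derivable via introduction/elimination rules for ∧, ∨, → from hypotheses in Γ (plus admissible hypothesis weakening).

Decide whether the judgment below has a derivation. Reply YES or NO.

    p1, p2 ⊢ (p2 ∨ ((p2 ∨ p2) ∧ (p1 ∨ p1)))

Derivation trace:
[∨I₂] p1, p2 ⊢ (p2 ∨ ((p2 ∨ p2) ∧ (p1 ∨ p1)))
  [∧I] p1, p2 ⊢ ((p2 ∨ p2) ∧ (p1 ∨ p1))
    [∨I₁] p2 ⊢ (p2 ∨ p2)
      [Ax] p2 ⊢ p2
    [∨I₂] p1 ⊢ (p1 ∨ p1)
      [Ax] p1 ⊢ p1

Result: YES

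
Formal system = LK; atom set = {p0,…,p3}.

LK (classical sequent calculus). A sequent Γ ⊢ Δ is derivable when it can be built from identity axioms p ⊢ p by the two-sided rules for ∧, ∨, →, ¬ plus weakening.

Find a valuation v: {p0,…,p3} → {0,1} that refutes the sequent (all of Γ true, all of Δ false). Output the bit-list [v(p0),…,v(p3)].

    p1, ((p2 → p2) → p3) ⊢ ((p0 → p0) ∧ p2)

Search for a countermodel by truth-table:
  v=0000: Γ:[p1=F, ((p2 → p2) → p3)=F] Δ:[((p0 → p0) ∧ p2)=F] refutes=False
  v=0001: Γ:[p1=F, ((p2 → p2) → p3)=T] Δ:[((p0 → p0) ∧ p2)=F] refutes=False
  v=0010: Γ:[p1=F, ((p2 → p2) → p3)=F] Δ:[((p0 → p0) ∧ p2)=T] refutes=False
  v=0011: Γ:[p1=F, ((p2 → p2) → p3)=T] Δ:[((p0 → p0) ∧ p2)=T] refutes=False
  v=0100: Γ:[p1=T, ((p2 → p2) → p3)=F] Δ:[((p0 → p0) ∧ p2)=F] refutes=False
  v=0101: Γ:[p1=T, ((p2 → p2) → p3)=T] Δ:[((p0 → p0) ∧ p2)=F] refutes=True  ← countermodel

Result: [0, 1, 0, 1]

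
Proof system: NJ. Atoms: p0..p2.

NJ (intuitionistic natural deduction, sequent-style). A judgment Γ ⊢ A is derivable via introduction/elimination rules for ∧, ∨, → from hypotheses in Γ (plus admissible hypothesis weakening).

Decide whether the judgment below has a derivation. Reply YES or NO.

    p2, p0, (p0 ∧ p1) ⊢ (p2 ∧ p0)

Derivation (root first):
[Wk] p2, p0, (p0 ∧ p1) ⊢ (p2 ∧ p0)
  [∧I] p2, p0 ⊢ (p2 ∧ p0)
    [Ax] p2 ⊢ p2
    [Ax] p0 ⊢ p0

Result: YES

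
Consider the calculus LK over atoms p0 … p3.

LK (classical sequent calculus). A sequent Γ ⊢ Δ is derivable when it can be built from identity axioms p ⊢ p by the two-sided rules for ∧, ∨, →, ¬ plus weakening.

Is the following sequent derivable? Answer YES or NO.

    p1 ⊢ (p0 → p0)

Proof tree:
[WL] p1 ⊢ (p0 → p0)
  [→R]  ⊢ (p0 → p0)
    [Ax] p0 ⊢ p0

Result: YES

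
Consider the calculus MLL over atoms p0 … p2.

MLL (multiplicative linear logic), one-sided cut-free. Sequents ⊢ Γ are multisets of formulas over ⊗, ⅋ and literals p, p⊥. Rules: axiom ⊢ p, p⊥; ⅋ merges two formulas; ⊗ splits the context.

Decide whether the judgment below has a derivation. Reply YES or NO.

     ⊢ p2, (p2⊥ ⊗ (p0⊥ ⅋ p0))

Derivation trace:
[⊗]  ⊢ p2, (p2⊥ ⊗ (p0⊥ ⅋ p0))
  [Ax]  ⊢ p2, p2⊥
  [⅋]  ⊢ (p0⊥ ⅋ p0)
    [Ax]  ⊢ p0, p0⊥

Result: YES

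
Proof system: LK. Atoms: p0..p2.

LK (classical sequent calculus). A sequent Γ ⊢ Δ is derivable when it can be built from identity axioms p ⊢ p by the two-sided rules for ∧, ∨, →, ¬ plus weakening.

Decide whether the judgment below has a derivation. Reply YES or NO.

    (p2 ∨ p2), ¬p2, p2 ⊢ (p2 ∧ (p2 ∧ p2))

Proof tree:
[∧R] (p2 ∨ p2), ¬p2, p2 ⊢ (p2 ∧ (p2 ∧ p2))
  [WR] p2, ¬p2 ⊢ p2
    [¬L] p2, ¬p2 ⊢ 
      [Ax] p2 ⊢ p2
  [∧R] ¬p2, p2, (p2 ∨ p2) ⊢ (p2 ∧ p2)
    [WR] p2, ¬p2 ⊢ p2
      [¬L] p2, ¬p2 ⊢ 
        [Ax] p2 ⊢ p2
    [∨L] (p2 ∨ p2) ⊢ p2
      [Ax] p2 ⊢ p2
      [Ax] p2 ⊢ p2

Result: YES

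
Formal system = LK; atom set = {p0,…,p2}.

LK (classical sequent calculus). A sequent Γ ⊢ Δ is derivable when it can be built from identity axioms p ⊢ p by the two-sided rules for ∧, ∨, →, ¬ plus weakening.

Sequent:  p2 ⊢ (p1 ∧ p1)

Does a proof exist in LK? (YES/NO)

Enumerate valuations to refute Γ ⊢ Δ:
  v=000: Γ:[p2=F] Δ:[(p1 ∧ p1)=F] refutes=False
  v=001: Γ:[p2=T] Δ:[(p1 ∧ p1)=F] refutes=True  ← countermodel

Result: NO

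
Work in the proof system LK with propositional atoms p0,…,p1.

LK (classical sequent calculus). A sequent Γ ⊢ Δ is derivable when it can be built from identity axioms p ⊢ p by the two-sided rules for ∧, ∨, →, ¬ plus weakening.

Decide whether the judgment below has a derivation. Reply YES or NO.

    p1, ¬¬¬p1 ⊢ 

Derivation (root first):
[¬L] p1, ¬¬¬p1 ⊢ 
  [¬R] p1 ⊢ ¬¬p1
    [¬L] p1, ¬p1 ⊢ 
      [Ax] p1 ⊢ p1

Result: YES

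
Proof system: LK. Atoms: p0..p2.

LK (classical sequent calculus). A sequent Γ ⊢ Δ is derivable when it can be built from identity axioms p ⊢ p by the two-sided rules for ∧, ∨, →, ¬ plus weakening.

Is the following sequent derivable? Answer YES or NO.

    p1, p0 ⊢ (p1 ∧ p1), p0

Proof tree:
[WL] p1, p0 ⊢ (p1 ∧ p1), p0
  [WR] p1 ⊢ (p1 ∧ p1), p0
    [∧R] p1 ⊢ (p1 ∧ p1)
      [Ax] p1 ⊢ p1
      [Ax] p1 ⊢ p1

Result: YES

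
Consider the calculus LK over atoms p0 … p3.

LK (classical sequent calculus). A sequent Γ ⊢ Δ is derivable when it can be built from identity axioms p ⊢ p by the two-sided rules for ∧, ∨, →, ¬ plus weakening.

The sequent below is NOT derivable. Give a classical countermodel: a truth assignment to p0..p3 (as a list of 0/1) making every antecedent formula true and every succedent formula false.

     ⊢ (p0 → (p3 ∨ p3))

Search for a countermodel by truth-table:
  v=0000: Γ:[] Δ:[(p0 → (p3 ∨ p3))=T] refutes=False
  v=0001: Γ:[] Δ:[(p0 → (p3 ∨ p3))=T] refutes=False
  v=0010: Γ:[] Δ:[(p0 → (p3 ∨ p3))=T] refutes=False
  v=0011: Γ:[] Δ:[(p0 → (p3 ∨ p3))=T] refutes=False
  v=0100: Γ:[] Δ:[(p0 → (p3 ∨ p3))=T] refutes=False
  v=0101: Γ:[] Δ:[(p0 → (p3 ∨ p3))=T] refutes=False
  v=0110: Γ:[] Δ:[(p0 → (p3 ∨ p3))=T] refutes=False
  v=0111: Γ:[] Δ:[(p0 → (p3 ∨ p3))=T] refutes=False
  v=1000: Γ:[] Δ:[(p0 → (p3 ∨ p3))=F] refutes=True  ← countermodel

Result: [1, 0, 0, 0]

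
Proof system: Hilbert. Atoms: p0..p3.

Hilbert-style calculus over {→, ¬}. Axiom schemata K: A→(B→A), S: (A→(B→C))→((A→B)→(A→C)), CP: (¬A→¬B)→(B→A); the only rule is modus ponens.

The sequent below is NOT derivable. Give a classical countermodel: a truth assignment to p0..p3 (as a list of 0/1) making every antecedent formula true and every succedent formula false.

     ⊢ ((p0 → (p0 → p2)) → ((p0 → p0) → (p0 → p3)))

Truth-table refutation:
  v=0000: Γ:[] Δ:[((p0 → (p0 → p2)) → ((p0 → p0) → (p0 → p3)))=T] refutes=False
  v=0001: Γ:[] Δ:[((p0 → (p0 → p2)) → ((p0 → p0) → (p0 → p3)))=T] refutes=False
  v=0010: Γ:[] Δ:[((p0 → (p0 → p2)) → ((p0 → p0) → (p0 → p3)))=T] refutes=False
  v=0011: Γ:[] Δ:[((p0 → (p0 → p2)) → ((p0 → p0) → (p0 → p3)))=T] refutes=False
  v=0100: Γ:[] Δ:[((p0 → (p0 → p2)) → ((p0 → p0) → (p0 → p3)))=T] refutes=False
  v=0101: Γ:[] Δ:[((p0 → (p0 → p2)) → ((p0 → p0) → (p0 → p3)))=T] refutes=False
  v=0110: Γ:[] Δ:[((p0 → (p0 → p2)) → ((p0 → p0) → (p0 → p3)))=T] refutes=False
  v=0111: Γ:[] Δ:[((p0 → (p0 → p2)) → ((p0 → p0) → (p0 → p3)))=T] refutes=False
  v=1000: Γ:[] Δ:[((p0 → (p0 → p2)) → ((p0 → p0) → (p0 → p3)))=T] refutes=False
  v=1001: Γ:[] Δ:[((p0 → (p0 → p2)) → ((p0 → p0) → (p0 → p3)))=T] refutes=False
  v=1010: Γ:[] Δ:[((p0 → (p0 → p2)) → ((p0 → p0) → (p0 → p3)))=F] refutes=True  ← countermodel

Result: [1, 0, 1, 0]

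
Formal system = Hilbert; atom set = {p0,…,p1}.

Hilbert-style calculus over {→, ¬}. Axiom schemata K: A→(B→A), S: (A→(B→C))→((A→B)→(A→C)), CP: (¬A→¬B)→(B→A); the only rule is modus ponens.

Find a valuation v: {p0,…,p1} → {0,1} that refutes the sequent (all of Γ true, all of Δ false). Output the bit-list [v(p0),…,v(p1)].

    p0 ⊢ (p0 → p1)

Truth-table refutation:
  v=00: Γ:[p0=F] Δ:[(p0 → p1)=T] refutes=False
  v=01: Γ:[p0=F] Δ:[(p0 → p1)=T] refutes=False
  v=10: Γ:[p0=T] Δ:[(p0 → p1)=F] refutes=True  ← countermodel

Result: [1, 0]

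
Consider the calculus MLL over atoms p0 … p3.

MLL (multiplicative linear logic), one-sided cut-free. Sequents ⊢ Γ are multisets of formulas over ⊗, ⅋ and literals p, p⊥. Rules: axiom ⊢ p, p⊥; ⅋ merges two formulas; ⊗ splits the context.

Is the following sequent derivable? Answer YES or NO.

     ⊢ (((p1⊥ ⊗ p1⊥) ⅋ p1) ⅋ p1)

Derivation trace:
[⅋]  ⊢ (((p1⊥ ⊗ p1⊥) ⅋ p1) ⅋ p1)
  [⅋]  ⊢ p1, ((p1⊥ ⊗ p1⊥) ⅋ p1)
    [⊗]  ⊢ p1, p1, (p1⊥ ⊗ p1⊥)
      [Ax]  ⊢ p1, p1⊥
      [Ax]  ⊢ p1, p1⊥

Result: YES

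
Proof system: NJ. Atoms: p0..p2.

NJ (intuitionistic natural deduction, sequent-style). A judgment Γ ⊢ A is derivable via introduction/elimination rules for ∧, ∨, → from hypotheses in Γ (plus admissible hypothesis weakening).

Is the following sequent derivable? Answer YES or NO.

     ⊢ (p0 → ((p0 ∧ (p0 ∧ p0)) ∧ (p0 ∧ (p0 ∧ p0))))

Proof tree:
[→I]  ⊢ (p0 → ((p0 ∧ (p0 ∧ p0)) ∧ (p0 ∧ (p0 ∧ p0))))
  [∧I] p0 ⊢ ((p0 ∧ (p0 ∧ p0)) ∧ (p0 ∧ (p0 ∧ p0)))
    [∧I] p0 ⊢ (p0 ∧ (p0 ∧ p0))
      [Ax] p0 ⊢ p0
      [∧I] p0 ⊢ (p0 ∧ p0)
        [Ax] p0 ⊢ p0
        [Ax] p0 ⊢ p0
    [∧I] p0 ⊢ (p0 ∧ (p0 ∧ p0))
      [Ax] p0 ⊢ p0
      [∧I] p0 ⊢ (p0 ∧ p0)
        [Ax] p0 ⊢ p0
        [Ax] p0 ⊢ p0

Result: YES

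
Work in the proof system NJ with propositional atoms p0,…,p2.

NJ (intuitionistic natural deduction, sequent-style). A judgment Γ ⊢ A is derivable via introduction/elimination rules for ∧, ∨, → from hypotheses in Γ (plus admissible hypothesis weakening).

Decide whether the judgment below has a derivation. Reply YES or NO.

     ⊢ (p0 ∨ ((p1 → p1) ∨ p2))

Proof tree:
[∨I₂]  ⊢ (p0 ∨ ((p1 → p1) ∨ p2))
  [∨I₁]  ⊢ ((p1 → p1) ∨ p2)
    [→I]  ⊢ (p1 → p1)
      [Ax] p1 ⊢ p1

Result: YES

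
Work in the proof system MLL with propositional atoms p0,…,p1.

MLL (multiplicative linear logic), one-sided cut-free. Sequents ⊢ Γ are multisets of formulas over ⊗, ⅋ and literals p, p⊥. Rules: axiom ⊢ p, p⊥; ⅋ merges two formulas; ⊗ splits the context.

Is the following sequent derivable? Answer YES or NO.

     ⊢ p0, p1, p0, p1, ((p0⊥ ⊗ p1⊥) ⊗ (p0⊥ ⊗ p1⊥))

Derivation trace:
[⊗]  ⊢ p0, p1, p0, p1, ((p0⊥ ⊗ p1⊥) ⊗ (p0⊥ ⊗ p1⊥))
  [⊗]  ⊢ p0, p1, (p0⊥ ⊗ p1⊥)
    [Ax]  ⊢ p0, p0⊥
    [Ax]  ⊢ p1, p1⊥
  [⊗]  ⊢ p0, p1, (p0⊥ ⊗ p1⊥)
    [Ax]  ⊢ p0, p0⊥
    [Ax]  ⊢ p1, p1⊥

Result: YES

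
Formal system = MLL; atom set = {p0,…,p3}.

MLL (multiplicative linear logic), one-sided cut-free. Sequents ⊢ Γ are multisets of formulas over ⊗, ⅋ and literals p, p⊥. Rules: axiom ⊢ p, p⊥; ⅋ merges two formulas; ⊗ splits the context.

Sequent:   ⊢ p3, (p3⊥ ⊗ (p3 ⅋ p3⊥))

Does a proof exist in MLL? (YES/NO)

Proof tree:
[⊗]  ⊢ p3, (p3⊥ ⊗ (p3 ⅋ p3⊥))
  [Ax]  ⊢ p3, p3⊥
  [⅋]  ⊢ (p3 ⅋ p3⊥)
    [Ax]  ⊢ p3, p3⊥

Result: YES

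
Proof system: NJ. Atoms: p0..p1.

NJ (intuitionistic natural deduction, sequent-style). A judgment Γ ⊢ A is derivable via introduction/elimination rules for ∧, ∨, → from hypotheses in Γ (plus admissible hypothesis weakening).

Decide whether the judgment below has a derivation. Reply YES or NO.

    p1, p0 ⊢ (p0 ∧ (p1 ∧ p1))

Derivation trace:
[∧I] p1, p0 ⊢ (p0 ∧ (p1 ∧ p1))
  [Ax] p0 ⊢ p0
  [∧I] p1 ⊢ (p1 ∧ p1)
    [Ax] p1 ⊢ p1
    [Ax] p1 ⊢ p1

Result: YES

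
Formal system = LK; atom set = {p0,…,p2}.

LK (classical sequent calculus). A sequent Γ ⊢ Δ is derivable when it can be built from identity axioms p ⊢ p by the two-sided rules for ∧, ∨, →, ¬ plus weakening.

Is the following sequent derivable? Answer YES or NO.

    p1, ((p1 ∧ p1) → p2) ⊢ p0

Enumerate valuations to refute Γ ⊢ Δ:
  v=000: Γ:[p1=F, ((p1 ∧ p1) → p2)=T] Δ:[p0=F] refutes=False
  v=001: Γ:[p1=F, ((p1 ∧ p1) → p2)=T] Δ:[p0=F] refutes=False
  v=010: Γ:[p1=T, ((p1 ∧ p1) → p2)=F] Δ:[p0=F] refutes=False
  v=011: Γ:[p1=T, ((p1 ∧ p1) → p2)=T] Δ:[p0=F] refutes=True  ← countermodel

Result: NO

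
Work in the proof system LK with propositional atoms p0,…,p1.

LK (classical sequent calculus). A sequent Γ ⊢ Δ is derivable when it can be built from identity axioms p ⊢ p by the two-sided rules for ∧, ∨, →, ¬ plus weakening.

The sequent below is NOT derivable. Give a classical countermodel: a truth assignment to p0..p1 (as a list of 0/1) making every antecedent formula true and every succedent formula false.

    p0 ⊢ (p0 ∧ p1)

Search for a countermodel by truth-table:
  v=00: Γ:[p0=F] Δ:[(p0 ∧ p1)=F] refutes=False
  v=01: Γ:[p0=F] Δ:[(p0 ∧ p1)=F] refutes=False
  v=10: Γ:[p0=T] Δ:[(p0 ∧ p1)=F] refutes=True  ← countermodel

Result: [1, 0]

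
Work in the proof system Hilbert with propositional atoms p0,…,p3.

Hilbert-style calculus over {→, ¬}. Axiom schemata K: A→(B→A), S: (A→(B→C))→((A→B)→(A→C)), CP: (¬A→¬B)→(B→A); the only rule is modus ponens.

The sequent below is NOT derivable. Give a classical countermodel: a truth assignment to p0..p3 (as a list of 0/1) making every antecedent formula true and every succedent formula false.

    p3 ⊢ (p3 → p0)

Enumerate valuations to refute Γ ⊢ Δ:
  v=0000: Γ:[p3=F] Δ:[(p3 → p0)=T] refutes=False
  v=0001: Γ:[p3=T] Δ:[(p3 → p0)=F] refutes=True  ← countermodel

Result: [0, 0, 0, 1]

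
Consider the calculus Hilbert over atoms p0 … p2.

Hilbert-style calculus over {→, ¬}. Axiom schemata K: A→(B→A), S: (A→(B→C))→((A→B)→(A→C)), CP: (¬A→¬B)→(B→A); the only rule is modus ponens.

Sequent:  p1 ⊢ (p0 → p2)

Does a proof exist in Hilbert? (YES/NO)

Enumerate valuations to refute Γ ⊢ Δ:
  v=000: Γ:[p1=F] Δ:[(p0 → p2)=T] refutes=False
  v=001: Γ:[p1=F] Δ:[(p0 → p2)=T] refutes=False
  v=010: Γ:[p1=T] Δ:[(p0 → p2)=T] refutes=False
  v=011: Γ:[p1=T] Δ:[(p0 → p2)=T] refutes=False
  v=100: Γ:[p1=F] Δ:[(p0 → p2)=F] refutes=False
  v=101: Γ:[p1=F] Δ:[(p0 → p2)=T] refutes=False
  v=110: Γ:[p1=T] Δ:[(p0 → p2)=F] refutes=True  ← countermodel

Result: NO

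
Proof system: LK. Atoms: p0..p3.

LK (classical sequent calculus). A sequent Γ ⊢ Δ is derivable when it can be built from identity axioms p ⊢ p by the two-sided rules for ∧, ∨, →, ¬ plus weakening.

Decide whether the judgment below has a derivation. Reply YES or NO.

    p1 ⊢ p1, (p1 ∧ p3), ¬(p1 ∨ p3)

Derivation (root first):
[¬R] p1 ⊢ p1, (p1 ∧ p3), ¬(p1 ∨ p3)
  [∧R] p1, (p1 ∨ p3) ⊢ p1, (p1 ∧ p3)
    [Ax] p1 ⊢ p1
    [∨L] (p1 ∨ p3) ⊢ p1, p3
      [Ax] p1 ⊢ p1
      [Ax] p3 ⊢ p3

Result: YES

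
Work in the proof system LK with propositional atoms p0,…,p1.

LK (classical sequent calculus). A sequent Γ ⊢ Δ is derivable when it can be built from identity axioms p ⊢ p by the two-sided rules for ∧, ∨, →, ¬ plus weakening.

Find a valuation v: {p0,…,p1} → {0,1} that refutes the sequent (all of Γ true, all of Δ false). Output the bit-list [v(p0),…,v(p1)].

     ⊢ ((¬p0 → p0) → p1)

Truth-table refutation:
  v=00: Γ:[] Δ:[((¬p0 → p0) → p1)=T] refutes=False
  v=01: Γ:[] Δ:[((¬p0 → p0) → p1)=T] refutes=False
  v=10: Γ:[] Δ:[((¬p0 → p0) → p1)=F] refutes=True  ← countermodel

Result: [1, 0]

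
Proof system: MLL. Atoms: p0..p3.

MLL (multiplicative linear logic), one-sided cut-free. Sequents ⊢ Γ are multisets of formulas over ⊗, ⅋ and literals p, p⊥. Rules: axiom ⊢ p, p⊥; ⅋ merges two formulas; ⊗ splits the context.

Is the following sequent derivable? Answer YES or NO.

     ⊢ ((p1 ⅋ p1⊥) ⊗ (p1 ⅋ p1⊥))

Proof tree:
[⊗]  ⊢ ((p1 ⅋ p1⊥) ⊗ (p1 ⅋ p1⊥))
  [⅋]  ⊢ (p1 ⅋ p1⊥)
    [Ax]  ⊢ p1, p1⊥
  [⅋]  ⊢ (p1 ⅋ p1⊥)
    [Ax]  ⊢ p1, p1⊥

Result: YES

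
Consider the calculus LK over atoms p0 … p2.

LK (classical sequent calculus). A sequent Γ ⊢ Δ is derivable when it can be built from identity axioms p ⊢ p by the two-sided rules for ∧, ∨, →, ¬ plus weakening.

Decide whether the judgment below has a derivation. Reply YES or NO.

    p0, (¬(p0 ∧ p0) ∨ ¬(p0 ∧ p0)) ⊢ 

Derivation (root first):
[∨L] p0, (¬(p0 ∧ p0) ∨ ¬(p0 ∧ p0)) ⊢ 
  [¬L] p0, ¬(p0 ∧ p0) ⊢ 
    [∧R] p0 ⊢ (p0 ∧ p0)
      [Ax] p0 ⊢ p0
      [Ax] p0 ⊢ p0
  [¬L] p0, ¬(p0 ∧ p0) ⊢ 
    [∧R] p0 ⊢ (p0 ∧ p0)
      [Ax] p0 ⊢ p0
      [Ax] p0 ⊢ p0

Result: YES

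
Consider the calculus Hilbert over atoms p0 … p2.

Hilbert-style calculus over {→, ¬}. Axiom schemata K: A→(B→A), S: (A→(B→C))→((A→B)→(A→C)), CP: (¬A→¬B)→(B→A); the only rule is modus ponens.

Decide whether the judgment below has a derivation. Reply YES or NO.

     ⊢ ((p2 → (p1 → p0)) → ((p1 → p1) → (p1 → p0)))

Truth-table refutation:
  v=000: Γ:[] Δ:[((p2 → (p1 → p0)) → ((p1 → p1) → (p1 → p0)))=T] refutes=False
  v=001: Γ:[] Δ:[((p2 → (p1 → p0)) → ((p1 → p1) → (p1 → p0)))=T] refutes=False
  v=010: Γ:[] Δ:[((p2 → (p1 → p0)) → ((p1 → p1) → (p1 → p0)))=F] refutes=True  ← countermodel

Result: NO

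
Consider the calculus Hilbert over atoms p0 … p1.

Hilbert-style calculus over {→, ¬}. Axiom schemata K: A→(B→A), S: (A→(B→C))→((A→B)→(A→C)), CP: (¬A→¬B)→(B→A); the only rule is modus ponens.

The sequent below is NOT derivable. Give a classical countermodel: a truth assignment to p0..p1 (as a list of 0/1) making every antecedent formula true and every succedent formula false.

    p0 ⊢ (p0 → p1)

Search for a countermodel by truth-table:
  v=00: Γ:[p0=F] Δ:[(p0 → p1)=T] refutes=False
  v=01: Γ:[p0=F] Δ:[(p0 → p1)=T] refutes=False
  v=10: Γ:[p0=T] Δ:[(p0 → p1)=F] refutes=True  ← countermodel

Result: [1, 0]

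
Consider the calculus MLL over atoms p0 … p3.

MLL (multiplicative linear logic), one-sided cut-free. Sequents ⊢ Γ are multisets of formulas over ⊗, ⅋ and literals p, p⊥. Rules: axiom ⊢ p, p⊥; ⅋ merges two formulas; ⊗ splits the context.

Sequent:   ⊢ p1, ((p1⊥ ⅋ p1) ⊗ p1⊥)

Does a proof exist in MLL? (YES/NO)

Derivation trace:
[⊗]  ⊢ p1, ((p1⊥ ⅋ p1) ⊗ p1⊥)
  [⅋]  ⊢ (p1⊥ ⅋ p1)
    [Ax]  ⊢ p1, p1⊥
  [Ax]  ⊢ p1, p1⊥

Result: YES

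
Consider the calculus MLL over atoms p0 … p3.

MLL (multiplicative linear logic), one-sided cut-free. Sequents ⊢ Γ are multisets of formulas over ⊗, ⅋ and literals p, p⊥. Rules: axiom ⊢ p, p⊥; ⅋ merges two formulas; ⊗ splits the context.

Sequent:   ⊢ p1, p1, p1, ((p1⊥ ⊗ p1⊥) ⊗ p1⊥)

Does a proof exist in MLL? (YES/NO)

Derivation trace:
[⊗]  ⊢ p1, p1, p1, ((p1⊥ ⊗ p1⊥) ⊗ p1⊥)
  [⊗]  ⊢ p1, p1, (p1⊥ ⊗ p1⊥)
    [Ax]  ⊢ p1, p1⊥
    [Ax]  ⊢ p1, p1⊥
  [Ax]  ⊢ p1, p1⊥

Result: YES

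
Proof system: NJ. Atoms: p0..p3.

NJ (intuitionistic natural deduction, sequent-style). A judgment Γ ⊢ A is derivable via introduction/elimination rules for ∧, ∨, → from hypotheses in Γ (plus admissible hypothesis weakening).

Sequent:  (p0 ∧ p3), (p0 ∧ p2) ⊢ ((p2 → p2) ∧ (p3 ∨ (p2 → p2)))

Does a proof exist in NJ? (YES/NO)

Derivation (root first):
[∧I] (p0 ∧ p3), (p0 ∧ p2) ⊢ ((p2 → p2) ∧ (p3 ∨ (p2 → p2)))
  [Wk] (p0 ∧ p3) ⊢ (p2 → p2)
    [→I]  ⊢ (p2 → p2)
      [Ax] p2 ⊢ p2
  [Wk] (p0 ∧ p2) ⊢ (p3 ∨ (p2 → p2))
    [∨I₂]  ⊢ (p3 ∨ (p2 → p2))
      [→I]  ⊢ (p2 → p2)
        [Ax] p2 ⊢ p2

Result: YES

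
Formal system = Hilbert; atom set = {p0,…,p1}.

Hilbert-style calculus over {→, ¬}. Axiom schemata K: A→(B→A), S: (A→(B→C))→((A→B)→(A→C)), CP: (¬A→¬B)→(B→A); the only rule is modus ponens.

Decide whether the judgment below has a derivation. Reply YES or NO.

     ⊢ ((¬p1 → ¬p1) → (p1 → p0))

Enumerate valuations to refute Γ ⊢ Δ:
  v=00: Γ:[] Δ:[((¬p1 → ¬p1) → (p1 → p0))=T] refutes=False
  v=01: Γ:[] Δ:[((¬p1 → ¬p1) → (p1 → p0))=F] refutes=True  ← countermodel

Result: NO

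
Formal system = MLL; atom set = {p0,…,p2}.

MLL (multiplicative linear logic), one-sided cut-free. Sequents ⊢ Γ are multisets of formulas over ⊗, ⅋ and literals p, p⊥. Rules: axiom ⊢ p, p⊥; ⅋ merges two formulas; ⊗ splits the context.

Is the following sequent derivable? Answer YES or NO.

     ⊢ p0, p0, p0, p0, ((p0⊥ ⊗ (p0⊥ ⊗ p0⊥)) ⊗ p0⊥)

Derivation trace:
[⊗]  ⊢ p0, p0, p0, p0, ((p0⊥ ⊗ (p0⊥ ⊗ p0⊥)) ⊗ p0⊥)
  [⊗]  ⊢ p0, p0, p0, (p0⊥ ⊗ (p0⊥ ⊗ p0⊥))
    [Ax]  ⊢ p0, p0⊥
    [⊗]  ⊢ p0, p0, (p0⊥ ⊗ p0⊥)
      [Ax]  ⊢ p0, p0⊥
      [Ax]  ⊢ p0, p0⊥
  [Ax]  ⊢ p0, p0⊥

Result: YES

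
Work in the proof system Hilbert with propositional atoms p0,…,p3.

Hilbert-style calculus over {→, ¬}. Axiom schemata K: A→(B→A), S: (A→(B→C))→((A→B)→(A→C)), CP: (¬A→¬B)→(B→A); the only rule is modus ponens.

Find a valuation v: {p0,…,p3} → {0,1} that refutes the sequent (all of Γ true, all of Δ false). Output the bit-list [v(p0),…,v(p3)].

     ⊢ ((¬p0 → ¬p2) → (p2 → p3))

Truth-table refutation:
  v=0000: Γ:[] Δ:[((¬p0 → ¬p2) → (p2 → p3))=T] refutes=False
  v=0001: Γ:[] Δ:[((¬p0 → ¬p2) → (p2 → p3))=T] refutes=False
  v=0010: Γ:[] Δ:[((¬p0 → ¬p2) → (p2 → p3))=T] refutes=False
  v=0011: Γ:[] Δ:[((¬p0 → ¬p2) → (p2 → p3))=T] refutes=False
  v=0100: Γ:[] Δ:[((¬p0 → ¬p2) → (p2 → p3))=T] refutes=False
  v=0101: Γ:[] Δ:[((¬p0 → ¬p2) → (p2 → p3))=T] refutes=False
  v=0110: Γ:[] Δ:[((¬p0 → ¬p2) → (p2 → p3))=T] refutes=False
  v=0111: Γ:[] Δ:[((¬p0 → ¬p2) → (p2 → p3))=T] refutes=False
  v=1000: Γ:[] Δ:[((¬p0 → ¬p2) → (p2 → p3))=T] refutes=False
  v=1001: Γ:[] Δ:[((¬p0 → ¬p2) → (p2 → p3))=T] refutes=False
  v=1010: Γ:[] Δ:[((¬p0 → ¬p2) → (p2 → p3))=F] refutes=True  ← countermodel

Result: [1, 0, 1, 0]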